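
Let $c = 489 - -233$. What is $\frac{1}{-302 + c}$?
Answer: $\frac{1}{420} \approx 0.002381$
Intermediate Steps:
$c = 722$ ($c = 489 + 233 = 722$)
$\frac{1}{-302 + c} = \frac{1}{-302 + 722} = \frac{1}{420}$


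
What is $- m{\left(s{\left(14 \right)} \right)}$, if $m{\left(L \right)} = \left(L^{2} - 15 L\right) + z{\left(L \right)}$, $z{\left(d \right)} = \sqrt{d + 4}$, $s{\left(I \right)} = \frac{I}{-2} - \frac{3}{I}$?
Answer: $- \frac{31411}{196} - \frac{3 i \sqrt{70}}{14} \approx -160.26 - 1.7928 i$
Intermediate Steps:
$s{\left(I \right)} = - \frac{3}{I} - \frac{I}{2}$ ($s{\left(I \right)} = I \left(- \frac{1}{2}\right) - \frac{3}{I} = - \frac{I}{2} - \frac{3}{I} = - \frac{3}{I} - \frac{I}{2}$)
$z{\left(d \right)} = \sqrt{4 + d}$
$m{\left(L \right)} = L^{2} + \sqrt{4 + L} - 15 L$ ($m{\left(L \right)} = \left(L^{2} - 15 L\right) + \sqrt{4 + L} = L^{2} + \sqrt{4 + L} - 15 L$)
$- m{\left(s{\left(14 \right)} \right)} = - (\left(- \frac{3}{14} - 7\right)^{2} + \sqrt{4 - \left(7 + \frac{3}{14}\right)} - 15 \left(- \frac{3}{14} - 7\right)) = - (\left(\left(-3\right) \frac{1}{14} - 7\right)^{2} + \sqrt{4 - \frac{101}{14}} - 15 \left(\left(-3\right) \frac{1}{14} - 7\right)) = - (\left(- \frac{3}{14} - 7\right)^{2} + \sqrt{4 - \frac{101}{14}} - 15 \left(- \frac{3}{14} - 7\right)) = - (\left(- \frac{101}{14}\right)^{2} + \sqrt{4 - \frac{101}{14}} - - \frac{1515}{14}) = - (\frac{10201}{196} + \sqrt{- \frac{45}{14}} + \frac{1515}{14}) = - (\frac{10201}{196} + \frac{3 i \sqrt{70}}{14} + \frac{1515}{14}) = - (\frac{31411}{196} + \frac{3 i \sqrt{70}}{14}) = - \frac{31411}{196} - \frac{3 i \sqrt{70}}{14}$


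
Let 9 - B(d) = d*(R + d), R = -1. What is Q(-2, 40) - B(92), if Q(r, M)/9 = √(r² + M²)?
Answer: 8363 + 18*√401 ≈ 8723.5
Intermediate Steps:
Q(r, M) = 9*√(M² + r²) (Q(r, M) = 9*√(r² + M²) = 9*√(M² + r²))
B(d) = 9 - d*(-1 + d)
Q(-2, 40) - B(92) = 9*√(40² + (-2)²) - (9 + 92 - 1*92²) = 9*√(1600 + 4) - (9 + 92 - 1*8464) = 9*√1604 - (9 + 92 - 8464) = 9*(2*√401) - 1*(-8363) = 18*√401 + 8363 = 8363 + 18*√401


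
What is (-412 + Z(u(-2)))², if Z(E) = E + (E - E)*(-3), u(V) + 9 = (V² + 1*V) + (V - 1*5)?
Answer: 181476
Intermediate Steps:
u(V) = -14 + V² + 2*V (u(V) = -9 + ((V² + 1*V) + (V - 1*5)) = -9 + ((V² + V) + (V - 5)) = -9 + ((V + V²) + (-5 + V)) = -9 + (-5 + V² + 2*V) = -14 + V² + 2*V)
Z(E) = E (Z(E) = E + 0*(-3) = E + 0 = E)
(-412 + Z(u(-2)))² = (-412 + (-14 + (-2)² + 2*(-2)))² = (-412 + (-14 + 4 - 4))² = (-412 - 14)² = (-426)² = 181476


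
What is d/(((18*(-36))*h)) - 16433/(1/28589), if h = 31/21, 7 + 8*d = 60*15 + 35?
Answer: -786450284141/1674 ≈ -4.6980e+8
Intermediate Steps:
d = 116 (d = -7/8 + (60*15 + 35)/8 = -7/8 + (900 + 35)/8 = -7/8 + (⅛)*935 = -7/8 + 935/8 = 116)
h = 31/21 (h = 31*(1/21) = 31/21 ≈ 1.4762)
d/(((18*(-36))*h)) - 16433/(1/28589) = 116/(((18*(-36))*(31/21))) - 16433/(1/28589) = 116/((-648*31/21)) - 16433/1/28589 = 116/(-6696/7) - 16433*28589 = 116*(-7/6696) - 469803037 = -203/1674 - 469803037 = -786450284141/1674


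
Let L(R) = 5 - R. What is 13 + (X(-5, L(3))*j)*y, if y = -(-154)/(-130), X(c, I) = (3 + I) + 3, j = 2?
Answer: -387/65 ≈ -5.9538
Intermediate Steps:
X(c, I) = 6 + I
y = -77/65 (y = -(-154)*(-1)/130 = -1*77/65 = -77/65 ≈ -1.1846)
13 + (X(-5, L(3))*j)*y = 13 + ((6 + (5 - 1*3))*2)*(-77/65) = 13 + ((6 + (5 - 3))*2)*(-77/65) = 13 + ((6 + 2)*2)*(-77/65) = 13 + (8*2)*(-77/65) = 13 + 16*(-77/65) = 13 - 1232/65 = -387/65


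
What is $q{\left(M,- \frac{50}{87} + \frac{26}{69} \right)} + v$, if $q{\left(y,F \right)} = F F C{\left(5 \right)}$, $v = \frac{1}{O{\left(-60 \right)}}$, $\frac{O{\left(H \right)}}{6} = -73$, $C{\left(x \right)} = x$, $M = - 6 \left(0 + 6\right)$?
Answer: $\frac{37713671}{194861382} \approx 0.19354$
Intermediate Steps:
$M = -36$ ($M = \left(-6\right) 6 = -36$)
$O{\left(H \right)} = -438$ ($O{\left(H \right)} = 6 \left(-73\right) = -438$)
$v = - \frac{1}{438}$ ($v = \frac{1}{-438} = - \frac{1}{438} \approx -0.0022831$)
$q{\left(y,F \right)} = 5 F^{2}$ ($q{\left(y,F \right)} = F F 5 = F^{2} \cdot 5 = 5 F^{2}$)
$q{\left(M,- \frac{50}{87} + \frac{26}{69} \right)} + v = 5 \left(- \frac{50}{87} + \frac{26}{69}\right)^{2} - \frac{1}{438} = 5 \left(- \frac{132}{667}\right)^{2} - \frac{1}{438} = 5 \cdot \frac{17424}{444889} - \frac{1}{438} = \frac{87120}{444889} - \frac{1}{438} = \frac{37713671}{194861382}$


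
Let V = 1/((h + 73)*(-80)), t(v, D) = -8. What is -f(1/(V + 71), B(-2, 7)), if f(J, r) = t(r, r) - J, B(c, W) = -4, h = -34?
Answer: 1775272/221519 ≈ 8.0141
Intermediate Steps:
V = -1/3120 (V = 1/((-34 + 73)*(-80)) = -1/80/39 = (1/39)*(-1/80) = -1/3120 ≈ -0.00032051)
f(J, r) = -8 - J
-f(1/(V + 71), B(-2, 7)) = -(-8 - 1/(-1/3120 + 71)) = -(-8 - 1/221519/3120) = -(-8 - 1*3120/221519) = -(-8 - 3120/221519) = -1*(-1775272/221519) = 1775272/221519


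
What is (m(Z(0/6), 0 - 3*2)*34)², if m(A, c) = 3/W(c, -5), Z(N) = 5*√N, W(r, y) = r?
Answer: 289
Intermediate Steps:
m(A, c) = 3/c
(m(Z(0/6), 0 - 3*2)*34)² = ((3/(0 - 3*2))*34)² = ((3/(0 - 6))*34)² = ((3/(-6))*34)² = ((3*(-⅙))*34)² = (-½*34)² = (-17)² = 289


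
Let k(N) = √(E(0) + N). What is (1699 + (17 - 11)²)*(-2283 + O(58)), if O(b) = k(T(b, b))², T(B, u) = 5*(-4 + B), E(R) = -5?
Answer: -3501230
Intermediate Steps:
T(B, u) = -20 + 5*B
k(N) = √(-5 + N)
O(b) = -25 + 5*b (O(b) = (√(-5 + (-20 + 5*b)))² = (√(-25 + 5*b))² = -25 + 5*b)
(1699 + (17 - 11)²)*(-2283 + O(58)) = (1699 + (17 - 11)²)*(-2283 + (-25 + 5*58)) = (1699 + 6²)*(-2283 + (-25 + 290)) = (1699 + 36)*(-2283 + 265) = 1735*(-2018) = -3501230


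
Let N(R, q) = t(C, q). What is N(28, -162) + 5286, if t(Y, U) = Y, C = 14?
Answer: 5300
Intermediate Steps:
N(R, q) = 14
N(28, -162) + 5286 = 14 + 5286 = 5300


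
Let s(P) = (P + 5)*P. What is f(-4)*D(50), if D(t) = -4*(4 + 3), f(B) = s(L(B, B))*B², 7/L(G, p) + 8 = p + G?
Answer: 3577/4 ≈ 894.25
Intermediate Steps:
L(G, p) = 7/(-8 + G + p) (L(G, p) = 7/(-8 + (p + G)) = 7/(-8 + (G + p)) = 7/(-8 + G + p))
s(P) = P*(5 + P) (s(P) = (5 + P)*P = P*(5 + P))
f(B) = 7*B²*(5 + 7/(-8 + 2*B))/(-8 + 2*B) (f(B) = ((7/(-8 + B + B))*(5 + 7/(-8 + B + B)))*B² = ((7/(-8 + 2*B))*(5 + 7/(-8 + 2*B)))*B² = (7*(5 + 7/(-8 + 2*B))/(-8 + 2*B))*B² = 7*B²*(5 + 7/(-8 + 2*B))/(-8 + 2*B))
D(t) = -28 (D(t) = -4*7 = -28)
f(-4)*D(50) = ((7/4)*(-4)²*(-33 + 10*(-4))/(-4 - 4)²)*(-28) = ((7/4)*16*(-33 - 40)/(-8)²)*(-28) = ((7/4)*16*(1/64)*(-73))*(-28) = -511/16*(-28) = 3577/4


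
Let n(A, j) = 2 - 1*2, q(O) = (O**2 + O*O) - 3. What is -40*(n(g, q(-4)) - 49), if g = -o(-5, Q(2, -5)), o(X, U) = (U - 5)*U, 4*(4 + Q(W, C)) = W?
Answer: 1960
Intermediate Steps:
Q(W, C) = -4 + W/4
o(X, U) = U*(-5 + U) (o(X, U) = (-5 + U)*U = U*(-5 + U))
g = -119/4 (g = -(-4 + (1/4)*2)*(-5 + (-4 + (1/4)*2)) = -(-4 + 1/2)*(-5 + (-4 + 1/2)) = -(-7)*(-5 - 7/2)/2 = -(-7)*(-17)/(2*2) = -1*119/4 = -119/4 ≈ -29.750)
q(O) = -3 + 2*O**2 (q(O) = (O**2 + O**2) - 3 = 2*O**2 - 3 = -3 + 2*O**2)
n(A, j) = 0 (n(A, j) = 2 - 2 = 0)
-40*(n(g, q(-4)) - 49) = -40*(0 - 49) = -40*(-49) = 1960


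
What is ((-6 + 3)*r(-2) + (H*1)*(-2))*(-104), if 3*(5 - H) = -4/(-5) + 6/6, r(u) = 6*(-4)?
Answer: -32864/5 ≈ -6572.8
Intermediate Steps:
r(u) = -24
H = 22/5 (H = 5 - (-4/(-5) + 6/6)/3 = 5 - (-4*(-⅕) + 6*(⅙))/3 = 5 - (⅘ + 1)/3 = 5 - ⅓*9/5 = 5 - ⅗ = 22/5 ≈ 4.4000)
((-6 + 3)*r(-2) + (H*1)*(-2))*(-104) = ((-6 + 3)*(-24) + ((22/5)*1)*(-2))*(-104) = (-3*(-24) + (22/5)*(-2))*(-104) = (72 - 44/5)*(-104) = (316/5)*(-104) = -32864/5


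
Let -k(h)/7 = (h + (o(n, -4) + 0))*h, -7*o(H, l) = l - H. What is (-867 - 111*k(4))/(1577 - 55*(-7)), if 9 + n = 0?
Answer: 3115/654 ≈ 4.7630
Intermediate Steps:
n = -9 (n = -9 + 0 = -9)
o(H, l) = -l/7 + H/7 (o(H, l) = -(l - H)/7 = -l/7 + H/7)
k(h) = -7*h*(-5/7 + h) (k(h) = -7*(h + ((-1/7*(-4) + (1/7)*(-9)) + 0))*h = -7*(h + ((4/7 - 9/7) + 0))*h = -7*(h + (-5/7 + 0))*h = -7*(h - 5/7)*h = -7*(-5/7 + h)*h = -7*h*(-5/7 + h))
(-867 - 111*k(4))/(1577 - 55*(-7)) = (-867 - 444*(5 - 7*4))/(1577 - 55*(-7)) = (-867 - 444*(5 - 28))/(1577 + 385) = (-867 - 444*(-23))/1962 = (-867 - 111*(-92))*(1/1962) = (-867 + 10212)*(1/1962) = 9345*(1/1962) = 3115/654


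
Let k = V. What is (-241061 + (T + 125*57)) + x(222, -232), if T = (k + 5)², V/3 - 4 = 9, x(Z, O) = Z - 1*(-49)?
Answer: -231729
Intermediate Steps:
x(Z, O) = 49 + Z (x(Z, O) = Z + 49 = 49 + Z)
V = 39 (V = 12 + 3*9 = 12 + 27 = 39)
k = 39
T = 1936 (T = (39 + 5)² = 44² = 1936)
(-241061 + (T + 125*57)) + x(222, -232) = (-241061 + (1936 + 125*57)) + (49 + 222) = (-241061 + (1936 + 7125)) + 271 = (-241061 + 9061) + 271 = -232000 + 271 = -231729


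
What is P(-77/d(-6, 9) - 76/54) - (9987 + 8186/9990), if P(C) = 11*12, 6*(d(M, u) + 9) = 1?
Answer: -49229818/4995 ≈ -9855.8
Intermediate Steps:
d(M, u) = -53/6 (d(M, u) = -9 + (⅙)*1 = -9 + ⅙ = -53/6)
P(C) = 132
P(-77/d(-6, 9) - 76/54) - (9987 + 8186/9990) = 132 - (9987 + 8186/9990) = 132 - (9987 + 8186*(1/9990)) = 132 - (9987 + 4093/4995) = 132 - 1*49889158/4995 = 132 - 49889158/4995 = -49229818/4995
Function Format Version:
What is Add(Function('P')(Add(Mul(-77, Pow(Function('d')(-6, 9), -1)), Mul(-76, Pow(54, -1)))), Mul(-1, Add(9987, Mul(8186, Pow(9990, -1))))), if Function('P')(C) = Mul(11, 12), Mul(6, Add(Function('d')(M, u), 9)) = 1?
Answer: Rational(-49229818, 4995) ≈ -9855.8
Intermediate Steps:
Function('d')(M, u) = Rational(-53, 6) (Function('d')(M, u) = Add(-9, Mul(Rational(1, 6), 1)) = Add(-9, Rational(1, 6)) = Rational(-53, 6))
Function('P')(C) = 132
Add(Function('P')(Add(Mul(-77, Pow(Function('d')(-6, 9), -1)), Mul(-76, Pow(54, -1)))), Mul(-1, Add(9987, Mul(8186, Pow(9990, -1))))) = Add(132, Mul(-1, Add(9987, Mul(8186, Pow(9990, -1))))) = Add(132, Mul(-1, Add(9987, Mul(8186, Rational(1, 9990))))) = Add(132, Mul(-1, Add(9987, Rational(4093, 4995)))) = Add(132, Mul(-1, Rational(49889158, 4995))) = Add(132, Rational(-49889158, 4995)) = Rational(-49229818, 4995)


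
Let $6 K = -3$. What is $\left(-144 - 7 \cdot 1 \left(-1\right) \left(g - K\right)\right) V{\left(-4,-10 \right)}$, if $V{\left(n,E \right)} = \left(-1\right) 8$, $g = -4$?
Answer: $1348$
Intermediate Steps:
$K = - \frac{1}{2}$ ($K = \frac{1}{6} \left(-3\right) = - \frac{1}{2} \approx -0.5$)
$V{\left(n,E \right)} = -8$
$\left(-144 - 7 \cdot 1 \left(-1\right) \left(g - K\right)\right) V{\left(-4,-10 \right)} = \left(-144 - 7 \cdot 1 \left(-1\right) \left(-4 - - \frac{1}{2}\right)\right) \left(-8\right) = \left(-144 - 7 \left(- (-4 + \frac{1}{2})\right)\right) \left(-8\right) = \left(-144 - 7 \left(\left(-1\right) \left(- \frac{7}{2}\right)\right)\right) \left(-8\right) = \left(-144 - \frac{49}{2}\right) \left(-8\right) = \left(- \frac{337}{2}\right) \left(-8\right) = 1348$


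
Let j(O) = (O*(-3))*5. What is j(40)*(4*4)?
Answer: -9600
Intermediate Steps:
j(O) = -15*O (j(O) = -3*O*5 = -15*O)
j(40)*(4*4) = (-15*40)*(4*4) = -600*16 = -9600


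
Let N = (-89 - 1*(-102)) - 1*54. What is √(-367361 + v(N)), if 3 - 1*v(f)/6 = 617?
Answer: I*√371045 ≈ 609.13*I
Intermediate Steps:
N = -41 (N = (-89 + 102) - 54 = 13 - 54 = -41)
v(f) = -3684 (v(f) = 18 - 6*617 = 18 - 3702 = -3684)
√(-367361 + v(N)) = √(-367361 - 3684) = √(-371045) = I*√371045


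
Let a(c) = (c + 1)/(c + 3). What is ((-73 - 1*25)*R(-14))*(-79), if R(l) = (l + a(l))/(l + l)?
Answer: 77973/22 ≈ 3544.2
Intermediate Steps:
a(c) = (1 + c)/(3 + c)
R(l) = (l + (1 + l)/(3 + l))/(2*l) (R(l) = (l + (1 + l)/(3 + l))/(l + l) = (l + (1 + l)/(3 + l))/((2*l)) = (l + (1 + l)/(3 + l))*(1/(2*l)) = (l + (1 + l)/(3 + l))/(2*l))
((-73 - 1*25)*R(-14))*(-79) = ((-73 - 1*25)*((½)*(1 - 14 - 14*(3 - 14))/(-14*(3 - 14))))*(-79) = ((-73 - 25)*((½)*(-1/14)*(1 - 14 - 14*(-11))/(-11)))*(-79) = -49*(-1)*(-1)*(1 - 14 + 154)/(14*11)*(-79) = -49*(-1)*(-1)*141/(14*11)*(-79) = -98*141/308*(-79) = -987/22*(-79) = 77973/22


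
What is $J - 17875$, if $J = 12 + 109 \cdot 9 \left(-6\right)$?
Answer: $-23749$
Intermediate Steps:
$J = -5874$ ($J = 12 + 109 \left(-54\right) = 12 - 5886 = -5874$)
$J - 17875 = -5874 - 17875 = -23749$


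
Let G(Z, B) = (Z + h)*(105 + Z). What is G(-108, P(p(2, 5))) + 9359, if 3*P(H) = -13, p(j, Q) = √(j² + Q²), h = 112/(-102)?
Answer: 164667/17 ≈ 9686.3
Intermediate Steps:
h = -56/51 (h = 112*(-1/102) = -56/51 ≈ -1.0980)
p(j, Q) = √(Q² + j²)
P(H) = -13/3 (P(H) = (⅓)*(-13) = -13/3)
G(Z, B) = (105 + Z)*(-56/51 + Z) (G(Z, B) = (Z - 56/51)*(105 + Z) = (-56/51 + Z)*(105 + Z) = (105 + Z)*(-56/51 + Z))
G(-108, P(p(2, 5))) + 9359 = (-1960/17 + (-108)² + (5299/51)*(-108)) + 9359 = (-1960/17 + 11664 - 190764/17) + 9359 = 5564/17 + 9359 = 164667/17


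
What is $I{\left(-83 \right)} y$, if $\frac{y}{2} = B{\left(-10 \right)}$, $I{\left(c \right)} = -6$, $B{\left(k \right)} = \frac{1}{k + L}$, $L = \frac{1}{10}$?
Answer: $\frac{40}{33} \approx 1.2121$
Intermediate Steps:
$L = \frac{1}{10} \approx 0.1$
$B{\left(k \right)} = \frac{1}{\frac{1}{10} + k}$ ($B{\left(k \right)} = \frac{1}{k + \frac{1}{10}} = \frac{1}{\frac{1}{10} + k}$)
$y = - \frac{20}{99}$ ($y = 2 \frac{10}{1 + 10 \left(-10\right)} = 2 \frac{10}{1 - 100} = 2 \frac{10}{-99} = 2 \cdot 10 \left(- \frac{1}{99}\right) = 2 \left(- \frac{10}{99}\right) = - \frac{20}{99} \approx -0.20202$)
$I{\left(-83 \right)} y = \left(-6\right) \left(- \frac{20}{99}\right) = \frac{40}{33}$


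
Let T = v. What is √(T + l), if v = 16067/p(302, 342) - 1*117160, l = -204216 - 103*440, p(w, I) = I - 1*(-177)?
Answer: I*√98765262483/519 ≈ 605.53*I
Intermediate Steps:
p(w, I) = 177 + I (p(w, I) = I + 177 = 177 + I)
l = -249536 (l = -204216 - 1*45320 = -204216 - 45320 = -249536)
v = -60789973/519 (v = 16067/(177 + 342) - 1*117160 = 16067/519 - 117160 = -60789973/519 ≈ -1.1713e+5)
T = -60789973/519 ≈ -1.1713e+5
√(T + l) = √(-60789973/519 - 249536) = √(-190299157/519) = I*√98765262483/519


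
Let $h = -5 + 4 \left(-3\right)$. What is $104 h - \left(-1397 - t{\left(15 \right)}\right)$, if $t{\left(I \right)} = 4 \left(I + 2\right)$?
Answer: $-303$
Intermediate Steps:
$t{\left(I \right)} = 8 + 4 I$ ($t{\left(I \right)} = 4 \left(2 + I\right) = 8 + 4 I$)
$h = -17$ ($h = -5 - 12 = -17$)
$104 h - \left(-1397 - t{\left(15 \right)}\right) = 104 \left(-17\right) - \left(-1397 - \left(8 + 4 \cdot 15\right)\right) = -1768 - \left(-1397 - \left(8 + 60\right)\right) = -1768 - \left(-1397 - 68\right) = -1768 - -1465 = -1768 + 1465 = -303$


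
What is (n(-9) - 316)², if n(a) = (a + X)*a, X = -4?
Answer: 39601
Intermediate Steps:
n(a) = a*(-4 + a) (n(a) = (a - 4)*a = (-4 + a)*a = a*(-4 + a))
(n(-9) - 316)² = (-9*(-4 - 9) - 316)² = (-9*(-13) - 316)² = (117 - 316)² = (-199)² = 39601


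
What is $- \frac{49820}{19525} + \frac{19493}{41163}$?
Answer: $- \frac{334027967}{160741515} \approx -2.078$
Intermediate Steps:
$- \frac{49820}{19525} + \frac{19493}{41163} = \left(-49820\right) \frac{1}{19525} + 19493 \cdot \frac{1}{41163} = - \frac{9964}{3905} + \frac{19493}{41163} = - \frac{334027967}{160741515}$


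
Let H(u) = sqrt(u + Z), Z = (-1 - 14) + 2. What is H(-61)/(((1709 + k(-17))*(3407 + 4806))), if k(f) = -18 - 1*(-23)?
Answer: I*sqrt(74)/14077082 ≈ 6.1109e-7*I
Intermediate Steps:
k(f) = 5 (k(f) = -18 + 23 = 5)
Z = -13 (Z = -15 + 2 = -13)
H(u) = sqrt(-13 + u) (H(u) = sqrt(u - 13) = sqrt(-13 + u))
H(-61)/(((1709 + k(-17))*(3407 + 4806))) = sqrt(-13 - 61)/(((1709 + 5)*(3407 + 4806))) = sqrt(-74)/((1714*8213)) = (I*sqrt(74))/14077082 = (I*sqrt(74))*(1/14077082) = I*sqrt(74)/14077082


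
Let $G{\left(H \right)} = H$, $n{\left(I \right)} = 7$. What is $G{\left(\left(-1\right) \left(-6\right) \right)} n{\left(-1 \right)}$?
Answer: $42$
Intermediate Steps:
$G{\left(\left(-1\right) \left(-6\right) \right)} n{\left(-1 \right)} = \left(-1\right) \left(-6\right) 7 = 6 \cdot 7 = 42$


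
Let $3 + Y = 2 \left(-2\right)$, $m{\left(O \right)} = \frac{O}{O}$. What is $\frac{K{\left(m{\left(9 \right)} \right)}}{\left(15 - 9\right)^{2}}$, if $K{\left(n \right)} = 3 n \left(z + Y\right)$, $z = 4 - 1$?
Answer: $- \frac{1}{3} \approx -0.33333$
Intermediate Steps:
$m{\left(O \right)} = 1$
$z = 3$ ($z = 4 - 1 = 3$)
$Y = -7$ ($Y = -3 + 2 \left(-2\right) = -3 - 4 = -7$)
$K{\left(n \right)} = - 12 n$ ($K{\left(n \right)} = 3 n \left(3 - 7\right) = 3 n \left(-4\right) = - 12 n$)
$\frac{K{\left(m{\left(9 \right)} \right)}}{\left(15 - 9\right)^{2}} = \frac{\left(-12\right) 1}{\left(15 - 9\right)^{2}} = - \frac{12}{6^{2}} = - \frac{12}{36} = \left(-12\right) \frac{1}{36} = - \frac{1}{3}$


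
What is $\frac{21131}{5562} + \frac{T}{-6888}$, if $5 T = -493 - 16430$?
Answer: $\frac{136979561}{31925880} \approx 4.2906$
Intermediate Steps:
$T = - \frac{16923}{5}$ ($T = \frac{-493 - 16430}{5} = \frac{1}{5} \left(-16923\right) = - \frac{16923}{5} \approx -3384.6$)
$\frac{21131}{5562} + \frac{T}{-6888} = \frac{21131}{5562} - \frac{16923}{5 \left(-6888\right)} = 21131 \cdot \frac{1}{5562} - - \frac{5641}{11480} = \frac{21131}{5562} + \frac{5641}{11480} = \frac{136979561}{31925880}$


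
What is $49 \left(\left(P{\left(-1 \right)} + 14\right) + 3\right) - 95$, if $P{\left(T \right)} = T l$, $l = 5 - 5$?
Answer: $738$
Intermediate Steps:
$l = 0$
$P{\left(T \right)} = 0$ ($P{\left(T \right)} = T 0 = 0$)
$49 \left(\left(P{\left(-1 \right)} + 14\right) + 3\right) - 95 = 49 \left(\left(0 + 14\right) + 3\right) - 95 = 49 \left(14 + 3\right) - 95 = 49 \cdot 17 - 95 = 833 - 95 = 738$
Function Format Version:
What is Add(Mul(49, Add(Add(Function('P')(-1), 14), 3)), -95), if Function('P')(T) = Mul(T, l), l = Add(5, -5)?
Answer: 738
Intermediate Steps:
l = 0
Function('P')(T) = 0 (Function('P')(T) = Mul(T, 0) = 0)
Add(Mul(49, Add(Add(Function('P')(-1), 14), 3)), -95) = Add(Mul(49, Add(Add(0, 14), 3)), -95) = Add(Mul(49, Add(14, 3)), -95) = Add(Mul(49, 17), -95) = Add(833, -95) = 738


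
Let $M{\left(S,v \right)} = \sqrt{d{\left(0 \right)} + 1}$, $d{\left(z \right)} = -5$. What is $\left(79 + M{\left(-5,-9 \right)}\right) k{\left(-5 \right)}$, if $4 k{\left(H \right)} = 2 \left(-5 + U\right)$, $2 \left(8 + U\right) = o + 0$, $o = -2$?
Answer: $-553 - 14 i \approx -553.0 - 14.0 i$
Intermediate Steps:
$U = -9$ ($U = -8 + \frac{-2 + 0}{2} = -8 + \frac{1}{2} \left(-2\right) = -8 - 1 = -9$)
$M{\left(S,v \right)} = 2 i$ ($M{\left(S,v \right)} = \sqrt{-5 + 1} = \sqrt{-4} = 2 i$)
$k{\left(H \right)} = -7$ ($k{\left(H \right)} = \frac{2 \left(-5 - 9\right)}{4} = \frac{2 \left(-14\right)}{4} = \frac{1}{4} \left(-28\right) = -7$)
$\left(79 + M{\left(-5,-9 \right)}\right) k{\left(-5 \right)} = \left(79 + 2 i\right) \left(-7\right) = -553 - 14 i$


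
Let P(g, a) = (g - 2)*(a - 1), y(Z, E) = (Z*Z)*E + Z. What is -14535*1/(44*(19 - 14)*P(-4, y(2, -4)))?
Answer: -323/440 ≈ -0.73409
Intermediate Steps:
y(Z, E) = Z + E*Z² (y(Z, E) = Z²*E + Z = E*Z² + Z = Z + E*Z²)
P(g, a) = (-1 + a)*(-2 + g) (P(g, a) = (-2 + g)*(-1 + a) = (-1 + a)*(-2 + g))
-14535*1/(44*(19 - 14)*P(-4, y(2, -4))) = -14535*1/(44*(19 - 14)*(2 - 1*(-4) - 4*(1 - 4*2) + (2*(1 - 4*2))*(-4))) = -14535*1/(220*(2 + 4 - 4*(1 - 8) + (2*(1 - 8))*(-4))) = -14535*1/(220*(2 + 4 - 4*(-7) + (2*(-7))*(-4))) = -14535*1/(220*(2 + 4 - 2*(-14) - 14*(-4))) = -14535*1/(220*(2 + 4 + 28 + 56)) = -14535/((44*90)*5) = -14535/(3960*5) = -14535/19800 = -14535*1/19800 = -323/440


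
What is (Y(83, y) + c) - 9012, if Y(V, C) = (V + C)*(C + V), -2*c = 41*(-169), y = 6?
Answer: 4747/2 ≈ 2373.5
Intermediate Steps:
c = 6929/2 (c = -41*(-169)/2 = -1/2*(-6929) = 6929/2 ≈ 3464.5)
Y(V, C) = (C + V)**2 (Y(V, C) = (C + V)*(C + V) = (C + V)**2)
(Y(83, y) + c) - 9012 = ((6 + 83)**2 + 6929/2) - 9012 = (89**2 + 6929/2) - 9012 = (7921 + 6929/2) - 9012 = 22771/2 - 9012 = 4747/2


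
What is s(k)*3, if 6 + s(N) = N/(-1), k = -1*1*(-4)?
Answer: -30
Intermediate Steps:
k = 4 (k = -1*(-4) = 4)
s(N) = -6 - N (s(N) = -6 + N/(-1) = -6 + N*(-1) = -6 - N)
s(k)*3 = (-6 - 1*4)*3 = (-6 - 4)*3 = -10*3 = -30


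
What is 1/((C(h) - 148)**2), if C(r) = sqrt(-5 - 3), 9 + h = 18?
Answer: I/(8*(74*sqrt(2) + 2737*I)) ≈ 4.5604e-5 + 1.7437e-6*I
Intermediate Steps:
h = 9 (h = -9 + 18 = 9)
C(r) = 2*I*sqrt(2) (C(r) = sqrt(-8) = 2*I*sqrt(2))
1/((C(h) - 148)**2) = 1/((2*I*sqrt(2) - 148)**2) = 1/((-148 + 2*I*sqrt(2))**2) = (-148 + 2*I*sqrt(2))**(-2)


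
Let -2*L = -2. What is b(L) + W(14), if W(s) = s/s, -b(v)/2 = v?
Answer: -1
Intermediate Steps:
L = 1 (L = -½*(-2) = 1)
b(v) = -2*v
W(s) = 1
b(L) + W(14) = -2*1 + 1 = -2 + 1 = -1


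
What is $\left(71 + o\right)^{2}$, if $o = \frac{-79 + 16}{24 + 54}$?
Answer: $\frac{3330625}{676} \approx 4927.0$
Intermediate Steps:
$o = - \frac{21}{26}$ ($o = - \frac{63}{78} = \left(-63\right) \frac{1}{78} = - \frac{21}{26} \approx -0.80769$)
$\left(71 + o\right)^{2} = \left(71 - \frac{21}{26}\right)^{2} = \left(\frac{1825}{26}\right)^{2} = \frac{3330625}{676}$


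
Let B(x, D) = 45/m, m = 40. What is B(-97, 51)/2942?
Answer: 9/23536 ≈ 0.00038239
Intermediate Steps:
B(x, D) = 9/8 (B(x, D) = 45/40 = 45*(1/40) = 9/8)
B(-97, 51)/2942 = (9/8)/2942 = (9/8)*(1/2942) = 9/23536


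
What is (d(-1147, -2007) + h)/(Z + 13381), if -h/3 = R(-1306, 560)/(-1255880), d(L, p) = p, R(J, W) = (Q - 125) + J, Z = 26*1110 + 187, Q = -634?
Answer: -504111471/10656895328 ≈ -0.047304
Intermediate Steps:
Z = 29047 (Z = 28860 + 187 = 29047)
R(J, W) = -759 + J (R(J, W) = (-634 - 125) + J = -759 + J)
h = -1239/251176 (h = -3*(-759 - 1306)/(-1255880) = -(-6195)*(-1)/1255880 = -3*413/251176 = -1239/251176 ≈ -0.0049328)
(d(-1147, -2007) + h)/(Z + 13381) = (-2007 - 1239/251176)/(29047 + 13381) = -504111471/251176/42428 = -504111471/251176*1/42428 = -504111471/10656895328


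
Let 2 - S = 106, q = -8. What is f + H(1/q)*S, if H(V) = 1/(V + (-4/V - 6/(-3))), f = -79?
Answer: -22241/271 ≈ -82.070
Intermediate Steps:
S = -104 (S = 2 - 1*106 = 2 - 106 = -104)
H(V) = 1/(2 + V - 4/V) (H(V) = 1/(V + (-4/V - 6*(-⅓))) = 1/(V + (-4/V + 2)) = 1/(V + (2 - 4/V)) = 1/(2 + V - 4/V))
f + H(1/q)*S = -79 + (1/((-8)*(-4 + (1/(-8))² + 2/(-8))))*(-104) = -79 - 1/(8*(-4 + (-⅛)² + 2*(-⅛)))*(-104) = -79 - 1/(8*(-4 + 1/64 - ¼))*(-104) = -79 - 1/(8*(-271/64))*(-104) = -79 - ⅛*(-64/271)*(-104) = -79 + (8/271)*(-104) = -79 - 832/271 = -22241/271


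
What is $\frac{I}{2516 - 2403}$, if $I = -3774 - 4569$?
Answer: $- \frac{8343}{113} \approx -73.832$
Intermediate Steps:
$I = -8343$ ($I = -3774 - 4569 = -8343$)
$\frac{I}{2516 - 2403} = - \frac{8343}{2516 - 2403} = - \frac{8343}{113}$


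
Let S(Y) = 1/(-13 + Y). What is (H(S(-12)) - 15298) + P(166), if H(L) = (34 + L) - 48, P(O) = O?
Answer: -378651/25 ≈ -15146.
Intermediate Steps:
H(L) = -14 + L
(H(S(-12)) - 15298) + P(166) = ((-14 + 1/(-13 - 12)) - 15298) + 166 = ((-14 + 1/(-25)) - 15298) + 166 = ((-14 - 1/25) - 15298) + 166 = (-351/25 - 15298) + 166 = -382801/25 + 166 = -378651/25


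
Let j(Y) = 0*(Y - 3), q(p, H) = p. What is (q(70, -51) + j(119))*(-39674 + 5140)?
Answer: -2417380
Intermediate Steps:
j(Y) = 0 (j(Y) = 0*(-3 + Y) = 0)
(q(70, -51) + j(119))*(-39674 + 5140) = (70 + 0)*(-39674 + 5140) = 70*(-34534) = -2417380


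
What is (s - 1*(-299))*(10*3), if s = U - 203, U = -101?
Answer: -150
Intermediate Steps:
s = -304 (s = -101 - 203 = -304)
(s - 1*(-299))*(10*3) = (-304 - 1*(-299))*(10*3) = (-304 + 299)*30 = -5*30 = -150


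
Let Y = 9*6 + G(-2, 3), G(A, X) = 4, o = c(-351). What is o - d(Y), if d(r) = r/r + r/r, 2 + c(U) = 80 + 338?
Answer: 414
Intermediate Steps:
c(U) = 416 (c(U) = -2 + (80 + 338) = -2 + 418 = 416)
o = 416
Y = 58 (Y = 9*6 + 4 = 54 + 4 = 58)
d(r) = 2 (d(r) = 1 + 1 = 2)
o - d(Y) = 416 - 1*2 = 416 - 2 = 414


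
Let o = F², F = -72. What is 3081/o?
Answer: 1027/1728 ≈ 0.59433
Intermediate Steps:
o = 5184 (o = (-72)² = 5184)
3081/o = 3081/5184 = 3081*(1/5184) = 1027/1728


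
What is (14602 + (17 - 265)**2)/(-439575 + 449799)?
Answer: 38053/5112 ≈ 7.4439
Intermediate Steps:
(14602 + (17 - 265)**2)/(-439575 + 449799) = (14602 + (-248)**2)/10224 = (14602 + 61504)*(1/10224) = 76106*(1/10224) = 38053/5112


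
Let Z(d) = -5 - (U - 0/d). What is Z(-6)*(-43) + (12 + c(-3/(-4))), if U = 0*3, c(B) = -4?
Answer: 223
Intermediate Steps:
U = 0
Z(d) = -5 (Z(d) = -5 - (0 - 0/d) = -5 - (0 - 1*0) = -5 - (0 + 0) = -5 - 1*0 = -5 + 0 = -5)
Z(-6)*(-43) + (12 + c(-3/(-4))) = -5*(-43) + (12 - 4) = 215 + 8 = 223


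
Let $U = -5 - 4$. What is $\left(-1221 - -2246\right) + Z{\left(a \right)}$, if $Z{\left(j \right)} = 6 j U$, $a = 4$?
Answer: $809$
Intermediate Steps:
$U = -9$
$Z{\left(j \right)} = - 54 j$ ($Z{\left(j \right)} = 6 j \left(-9\right) = - 54 j$)
$\left(-1221 - -2246\right) + Z{\left(a \right)} = \left(-1221 - -2246\right) - 216 = \left(-1221 + 2246\right) - 216 = 1025 - 216 = 809$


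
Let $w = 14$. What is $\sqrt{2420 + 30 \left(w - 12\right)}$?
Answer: $4 \sqrt{155} \approx 49.8$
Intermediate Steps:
$\sqrt{2420 + 30 \left(w - 12\right)} = \sqrt{2420 + 30 \left(14 - 12\right)} = \sqrt{2420 + 30 \cdot 2} = \sqrt{2420 + 60} = \sqrt{2480} = 4 \sqrt{155}$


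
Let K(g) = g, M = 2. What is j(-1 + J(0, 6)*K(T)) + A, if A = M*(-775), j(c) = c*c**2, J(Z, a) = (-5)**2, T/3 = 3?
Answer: 11237874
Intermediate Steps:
T = 9 (T = 3*3 = 9)
J(Z, a) = 25
j(c) = c**3
A = -1550 (A = 2*(-775) = -1550)
j(-1 + J(0, 6)*K(T)) + A = (-1 + 25*9)**3 - 1550 = (-1 + 225)**3 - 1550 = 224**3 - 1550 = 11239424 - 1550 = 11237874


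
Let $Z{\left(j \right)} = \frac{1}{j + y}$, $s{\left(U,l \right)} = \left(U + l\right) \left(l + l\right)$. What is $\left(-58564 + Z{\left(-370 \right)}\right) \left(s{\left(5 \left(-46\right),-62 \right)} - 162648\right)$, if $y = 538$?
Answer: $\frac{155501459555}{21} \approx 7.4048 \cdot 10^{9}$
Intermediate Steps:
$s{\left(U,l \right)} = 2 l \left(U + l\right)$ ($s{\left(U,l \right)} = \left(U + l\right) 2 l = 2 l \left(U + l\right)$)
$Z{\left(j \right)} = \frac{1}{538 + j}$ ($Z{\left(j \right)} = \frac{1}{j + 538} = \frac{1}{538 + j}$)
$\left(-58564 + Z{\left(-370 \right)}\right) \left(s{\left(5 \left(-46\right),-62 \right)} - 162648\right) = \left(-58564 + \frac{1}{538 - 370}\right) \left(2 \left(-62\right) \left(5 \left(-46\right) - 62\right) - 162648\right) = \left(-58564 + \frac{1}{168}\right) \left(2 \left(-62\right) \left(-230 - 62\right) - 162648\right) = \left(-58564 + \frac{1}{168}\right) \left(2 \left(-62\right) \left(-292\right) - 162648\right) = - \frac{9838751 \left(36208 - 162648\right)}{168} = \left(- \frac{9838751}{168}\right) \left(-126440\right) = \frac{155501459555}{21}$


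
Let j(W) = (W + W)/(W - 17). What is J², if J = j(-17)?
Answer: 1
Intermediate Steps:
j(W) = 2*W/(-17 + W) (j(W) = (2*W)/(-17 + W) = 2*W/(-17 + W))
J = 1 (J = 2*(-17)/(-17 - 17) = 2*(-17)/(-34) = 2*(-17)*(-1/34) = 1)
J² = 1² = 1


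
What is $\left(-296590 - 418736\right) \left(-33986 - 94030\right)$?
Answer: $91573173216$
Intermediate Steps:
$\left(-296590 - 418736\right) \left(-33986 - 94030\right) = - 715326 \left(-33986 - 94030\right) = \left(-715326\right) \left(-128016\right) = 91573173216$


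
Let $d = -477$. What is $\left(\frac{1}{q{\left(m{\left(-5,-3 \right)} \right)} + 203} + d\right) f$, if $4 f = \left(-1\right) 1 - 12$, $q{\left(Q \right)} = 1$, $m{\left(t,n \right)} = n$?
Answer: $\frac{1264991}{816} \approx 1550.2$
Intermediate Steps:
$f = - \frac{13}{4}$ ($f = \frac{\left(-1\right) 1 - 12}{4} = \frac{-1 - 12}{4} = \frac{1}{4} \left(-13\right) = - \frac{13}{4} \approx -3.25$)
$\left(\frac{1}{q{\left(m{\left(-5,-3 \right)} \right)} + 203} + d\right) f = \left(\frac{1}{1 + 203} - 477\right) \left(- \frac{13}{4}\right) = \left(\frac{1}{204} - 477\right) \left(- \frac{13}{4}\right) = \left(- \frac{97307}{204}\right) \left(- \frac{13}{4}\right) = \frac{1264991}{816}$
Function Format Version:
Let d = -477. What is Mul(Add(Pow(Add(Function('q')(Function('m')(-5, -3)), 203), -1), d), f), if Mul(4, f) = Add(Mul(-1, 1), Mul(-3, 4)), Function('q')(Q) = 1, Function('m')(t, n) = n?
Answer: Rational(1264991, 816) ≈ 1550.2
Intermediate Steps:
f = Rational(-13, 4) (f = Mul(Rational(1, 4), Add(Mul(-1, 1), Mul(-3, 4))) = Mul(Rational(1, 4), Add(-1, -12)) = Mul(Rational(1, 4), -13) = Rational(-13, 4) ≈ -3.2500)
Mul(Add(Pow(Add(Function('q')(Function('m')(-5, -3)), 203), -1), d), f) = Mul(Add(Pow(Add(1, 203), -1), -477), Rational(-13, 4)) = Mul(Add(Pow(204, -1), -477), Rational(-13, 4)) = Mul(Add(Rational(1, 204), -477), Rational(-13, 4)) = Mul(Rational(-97307, 204), Rational(-13, 4)) = Rational(1264991, 816)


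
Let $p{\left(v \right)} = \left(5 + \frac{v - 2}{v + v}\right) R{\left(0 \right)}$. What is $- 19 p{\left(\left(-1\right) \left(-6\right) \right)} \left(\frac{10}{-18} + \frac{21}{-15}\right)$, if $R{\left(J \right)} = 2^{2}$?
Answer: $\frac{107008}{135} \approx 792.65$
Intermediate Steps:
$R{\left(J \right)} = 4$
$p{\left(v \right)} = 20 + \frac{2 \left(-2 + v\right)}{v}$ ($p{\left(v \right)} = \left(5 + \frac{v - 2}{v + v}\right) 4 = \left(5 + \frac{-2 + v}{2 v}\right) 4 = 20 + \frac{2 \left(-2 + v\right)}{v}$)
$- 19 p{\left(\left(-1\right) \left(-6\right) \right)} \left(\frac{10}{-18} + \frac{21}{-15}\right) = - 19 \left(22 - \frac{4}{\left(-1\right) \left(-6\right)}\right) \left(\frac{10}{-18} + \frac{21}{-15}\right) = - 19 \left(22 - \frac{4}{6}\right) \left(10 \left(- \frac{1}{18}\right) + 21 \left(- \frac{1}{15}\right)\right) = - 19 \left(22 - \frac{2}{3}\right) \left(- \frac{5}{9} - \frac{7}{5}\right) = - 19 \left(22 - \frac{2}{3}\right) \left(- \frac{88}{45}\right) = \left(-19\right) \frac{64}{3} \left(- \frac{88}{45}\right) = \left(- \frac{1216}{3}\right) \left(- \frac{88}{45}\right) = \frac{107008}{135}$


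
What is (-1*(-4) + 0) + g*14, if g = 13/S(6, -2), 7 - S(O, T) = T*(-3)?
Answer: 186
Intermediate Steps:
S(O, T) = 7 + 3*T (S(O, T) = 7 - T*(-3) = 7 - (-3)*T = 7 + 3*T)
g = 13 (g = 13/(7 + 3*(-2)) = 13/(7 - 6) = 13/1 = 13*1 = 13)
(-1*(-4) + 0) + g*14 = (-1*(-4) + 0) + 13*14 = (4 + 0) + 182 = 4 + 182 = 186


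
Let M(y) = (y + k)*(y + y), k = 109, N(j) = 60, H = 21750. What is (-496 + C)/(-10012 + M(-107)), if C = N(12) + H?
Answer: -10657/5220 ≈ -2.0416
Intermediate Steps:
M(y) = 2*y*(109 + y) (M(y) = (y + 109)*(y + y) = (109 + y)*(2*y) = 2*y*(109 + y))
C = 21810 (C = 60 + 21750 = 21810)
(-496 + C)/(-10012 + M(-107)) = (-496 + 21810)/(-10012 + 2*(-107)*(109 - 107)) = 21314/(-10012 + 2*(-107)*2) = 21314/(-10012 - 428) = 21314/(-10440) = 21314*(-1/10440) = -10657/5220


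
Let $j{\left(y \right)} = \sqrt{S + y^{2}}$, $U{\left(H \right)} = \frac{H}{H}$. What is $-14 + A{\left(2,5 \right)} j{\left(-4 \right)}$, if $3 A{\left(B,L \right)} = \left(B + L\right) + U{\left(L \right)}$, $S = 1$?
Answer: $-14 + \frac{8 \sqrt{17}}{3} \approx -3.0051$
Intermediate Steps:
$U{\left(H \right)} = 1$
$j{\left(y \right)} = \sqrt{1 + y^{2}}$
$A{\left(B,L \right)} = \frac{1}{3} + \frac{B}{3} + \frac{L}{3}$ ($A{\left(B,L \right)} = \frac{\left(B + L\right) + 1}{3} = \frac{1 + B + L}{3} = \frac{1}{3} + \frac{B}{3} + \frac{L}{3}$)
$-14 + A{\left(2,5 \right)} j{\left(-4 \right)} = -14 + \left(\frac{1}{3} + \frac{1}{3} \cdot 2 + \frac{1}{3} \cdot 5\right) \sqrt{1 + \left(-4\right)^{2}} = -14 + \left(\frac{1}{3} + \frac{2}{3} + \frac{5}{3}\right) \sqrt{1 + 16} = -14 + \frac{8 \sqrt{17}}{3}$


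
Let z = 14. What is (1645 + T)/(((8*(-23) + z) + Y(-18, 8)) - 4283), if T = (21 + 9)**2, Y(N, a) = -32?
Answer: -509/897 ≈ -0.56745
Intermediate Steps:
T = 900 (T = 30**2 = 900)
(1645 + T)/(((8*(-23) + z) + Y(-18, 8)) - 4283) = (1645 + 900)/(((8*(-23) + 14) - 32) - 4283) = 2545/(((-184 + 14) - 32) - 4283) = 2545/((-170 - 32) - 4283) = 2545/(-202 - 4283) = 2545/(-4485) = 2545*(-1/4485) = -509/897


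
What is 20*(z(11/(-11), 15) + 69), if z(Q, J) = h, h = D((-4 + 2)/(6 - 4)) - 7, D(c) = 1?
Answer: 1260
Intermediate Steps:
h = -6 (h = 1 - 7 = -6)
z(Q, J) = -6
20*(z(11/(-11), 15) + 69) = 20*(-6 + 69) = 20*63 = 1260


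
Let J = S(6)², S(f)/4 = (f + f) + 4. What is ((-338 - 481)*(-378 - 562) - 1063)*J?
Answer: 3148992512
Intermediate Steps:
S(f) = 16 + 8*f (S(f) = 4*((f + f) + 4) = 4*(2*f + 4) = 4*(4 + 2*f) = 16 + 8*f)
J = 4096 (J = (16 + 8*6)² = (16 + 48)² = 64² = 4096)
((-338 - 481)*(-378 - 562) - 1063)*J = ((-338 - 481)*(-378 - 562) - 1063)*4096 = (-819*(-940) - 1063)*4096 = (769860 - 1063)*4096 = 768797*4096 = 3148992512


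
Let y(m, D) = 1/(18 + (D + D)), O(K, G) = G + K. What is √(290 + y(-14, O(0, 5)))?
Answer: √56847/14 ≈ 17.030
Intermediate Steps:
y(m, D) = 1/(18 + 2*D)
√(290 + y(-14, O(0, 5))) = √(290 + 1/(2*(9 + (5 + 0)))) = √(290 + 1/(2*(9 + 5))) = √(290 + (½)/14) = √(290 + (½)*(1/14)) = √(290 + 1/28) = √(8121/28) = √56847/14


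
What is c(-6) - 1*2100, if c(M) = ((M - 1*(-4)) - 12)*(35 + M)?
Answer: -2506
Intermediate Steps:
c(M) = (-8 + M)*(35 + M) (c(M) = ((M + 4) - 12)*(35 + M) = ((4 + M) - 12)*(35 + M) = (-8 + M)*(35 + M))
c(-6) - 1*2100 = (-280 + (-6)**2 + 27*(-6)) - 1*2100 = (-280 + 36 - 162) - 2100 = -406 - 2100 = -2506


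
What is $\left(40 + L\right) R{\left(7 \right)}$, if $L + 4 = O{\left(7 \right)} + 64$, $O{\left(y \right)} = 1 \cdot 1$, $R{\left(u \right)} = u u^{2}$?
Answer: $34643$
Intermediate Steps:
$R{\left(u \right)} = u^{3}$
$O{\left(y \right)} = 1$
$L = 61$ ($L = -4 + \left(1 + 64\right) = -4 + 65 = 61$)
$\left(40 + L\right) R{\left(7 \right)} = \left(40 + 61\right) 7^{3} = 101 \cdot 343 = 34643$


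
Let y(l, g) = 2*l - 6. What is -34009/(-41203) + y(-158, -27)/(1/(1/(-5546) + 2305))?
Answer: -84801784700350/114255919 ≈ -7.4221e+5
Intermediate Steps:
y(l, g) = -6 + 2*l
-34009/(-41203) + y(-158, -27)/(1/(1/(-5546) + 2305)) = -34009/(-41203) + (-6 + 2*(-158))/(1/(1/(-5546) + 2305)) = -34009*(-1/41203) + (-6 - 316)/(1/(-1/5546 + 2305)) = 34009/41203 - 322/(1/(12783529/5546)) = 34009/41203 - 322/5546/12783529 = 34009/41203 - 322*12783529/5546 = 34009/41203 - 2058148169/2773 = -84801784700350/114255919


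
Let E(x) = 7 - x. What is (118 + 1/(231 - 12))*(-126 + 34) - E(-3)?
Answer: -2379746/219 ≈ -10866.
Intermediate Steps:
(118 + 1/(231 - 12))*(-126 + 34) - E(-3) = (118 + 1/(231 - 12))*(-126 + 34) - (7 - 1*(-3)) = (118 + 1/219)*(-92) - (7 + 3) = (118 + 1/219)*(-92) - 1*10 = (25843/219)*(-92) - 10 = -2377556/219 - 10 = -2379746/219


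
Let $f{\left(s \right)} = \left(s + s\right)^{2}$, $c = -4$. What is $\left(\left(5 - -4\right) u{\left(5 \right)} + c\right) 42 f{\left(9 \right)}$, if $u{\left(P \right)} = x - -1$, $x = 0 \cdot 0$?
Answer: $68040$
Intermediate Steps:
$x = 0$
$u{\left(P \right)} = 1$ ($u{\left(P \right)} = 0 - -1 = 0 + 1 = 1$)
$f{\left(s \right)} = 4 s^{2}$ ($f{\left(s \right)} = \left(2 s\right)^{2} = 4 s^{2}$)
$\left(\left(5 - -4\right) u{\left(5 \right)} + c\right) 42 f{\left(9 \right)} = \left(\left(5 - -4\right) 1 - 4\right) 42 \cdot 4 \cdot 9^{2} = \left(\left(5 + 4\right) 1 - 4\right) 42 \cdot 4 \cdot 81 = \left(9 \cdot 1 - 4\right) 42 \cdot 324 = \left(9 - 4\right) 42 \cdot 324 = 5 \cdot 42 \cdot 324 = 210 \cdot 324 = 68040$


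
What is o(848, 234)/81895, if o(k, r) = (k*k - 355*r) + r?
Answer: 636268/81895 ≈ 7.7693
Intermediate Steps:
o(k, r) = k**2 - 354*r (o(k, r) = (k**2 - 355*r) + r = k**2 - 354*r)
o(848, 234)/81895 = (848**2 - 354*234)/81895 = (719104 - 82836)*(1/81895) = 636268*(1/81895) = 636268/81895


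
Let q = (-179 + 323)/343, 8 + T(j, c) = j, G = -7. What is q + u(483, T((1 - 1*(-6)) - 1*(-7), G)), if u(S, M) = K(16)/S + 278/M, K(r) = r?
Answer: 369097/7889 ≈ 46.786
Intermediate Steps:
T(j, c) = -8 + j
q = 144/343 (q = 144*(1/343) = 144/343 ≈ 0.41983)
u(S, M) = 16/S + 278/M
q + u(483, T((1 - 1*(-6)) - 1*(-7), G)) = 144/343 + (16/483 + 278/(-8 + ((1 - 1*(-6)) - 1*(-7)))) = 144/343 + (16*(1/483) + 278/(-8 + ((1 + 6) + 7))) = 144/343 + (16/483 + 278/(-8 + (7 + 7))) = 144/343 + (16/483 + 278/(-8 + 14)) = 144/343 + (16/483 + 278/6) = 144/343 + (16/483 + 278*(1/6)) = 144/343 + (16/483 + 139/3) = 144/343 + 7465/161 = 369097/7889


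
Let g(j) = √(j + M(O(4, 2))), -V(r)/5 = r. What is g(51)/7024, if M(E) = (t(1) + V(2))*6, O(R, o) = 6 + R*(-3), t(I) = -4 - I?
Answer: I*√39/7024 ≈ 0.00088909*I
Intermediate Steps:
V(r) = -5*r
O(R, o) = 6 - 3*R
M(E) = -90 (M(E) = ((-4 - 1*1) - 5*2)*6 = ((-4 - 1) - 10)*6 = (-5 - 10)*6 = -15*6 = -90)
g(j) = √(-90 + j) (g(j) = √(j - 90) = √(-90 + j))
g(51)/7024 = √(-90 + 51)/7024 = √(-39)*(1/7024) = (I*√39)*(1/7024) = I*√39/7024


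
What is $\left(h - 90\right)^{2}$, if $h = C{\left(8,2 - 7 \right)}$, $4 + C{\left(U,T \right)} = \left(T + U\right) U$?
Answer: $4900$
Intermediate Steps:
$C{\left(U,T \right)} = -4 + U \left(T + U\right)$ ($C{\left(U,T \right)} = -4 + \left(T + U\right) U = -4 + U \left(T + U\right)$)
$h = 20$ ($h = -4 + 8^{2} + \left(2 - 7\right) 8 = -4 + 64 + \left(2 - 7\right) 8 = -4 + 64 - 40 = 20$)
$\left(h - 90\right)^{2} = \left(20 - 90\right)^{2} = \left(-70\right)^{2} = 4900$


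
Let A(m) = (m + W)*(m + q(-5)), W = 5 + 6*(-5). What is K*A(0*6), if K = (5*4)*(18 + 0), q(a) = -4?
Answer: 36000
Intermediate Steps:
W = -25 (W = 5 - 30 = -25)
K = 360 (K = 20*18 = 360)
A(m) = (-25 + m)*(-4 + m) (A(m) = (m - 25)*(m - 4) = (-25 + m)*(-4 + m))
K*A(0*6) = 360*(100 + (0*6)² - 0*6) = 360*(100 + 0² - 29*0) = 360*(100 + 0 + 0) = 360*100 = 36000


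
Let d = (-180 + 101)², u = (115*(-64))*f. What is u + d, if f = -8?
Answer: 65121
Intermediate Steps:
u = 58880 (u = (115*(-64))*(-8) = -7360*(-8) = 58880)
d = 6241 (d = (-79)² = 6241)
u + d = 58880 + 6241 = 65121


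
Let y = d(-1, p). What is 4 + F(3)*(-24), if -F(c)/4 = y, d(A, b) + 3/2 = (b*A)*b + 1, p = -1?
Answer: -140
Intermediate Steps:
d(A, b) = -1/2 + A*b**2 (d(A, b) = -3/2 + ((b*A)*b + 1) = -3/2 + ((A*b)*b + 1) = -3/2 + (A*b**2 + 1) = -3/2 + (1 + A*b**2) = -1/2 + A*b**2)
y = -3/2 (y = -1/2 - 1*(-1)**2 = -1/2 - 1*1 = -1/2 - 1 = -3/2 ≈ -1.5000)
F(c) = 6 (F(c) = -4*(-3/2) = 6)
4 + F(3)*(-24) = 4 + 6*(-24) = 4 - 144 = -140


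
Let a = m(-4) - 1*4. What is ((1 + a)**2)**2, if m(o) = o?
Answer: 2401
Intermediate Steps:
a = -8 (a = -4 - 1*4 = -4 - 4 = -8)
((1 + a)**2)**2 = ((1 - 8)**2)**2 = ((-7)**2)**2 = 49**2 = 2401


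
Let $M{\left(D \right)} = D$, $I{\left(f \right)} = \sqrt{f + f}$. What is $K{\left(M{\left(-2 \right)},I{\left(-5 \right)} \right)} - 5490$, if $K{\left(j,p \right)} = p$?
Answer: $-5490 + i \sqrt{10} \approx -5490.0 + 3.1623 i$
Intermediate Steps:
$I{\left(f \right)} = \sqrt{2} \sqrt{f}$ ($I{\left(f \right)} = \sqrt{2 f} = \sqrt{2} \sqrt{f}$)
$K{\left(M{\left(-2 \right)},I{\left(-5 \right)} \right)} - 5490 = \sqrt{2} \sqrt{-5} - 5490 = \sqrt{2} i \sqrt{5} - 5490 = i \sqrt{10} - 5490 = -5490 + i \sqrt{10}$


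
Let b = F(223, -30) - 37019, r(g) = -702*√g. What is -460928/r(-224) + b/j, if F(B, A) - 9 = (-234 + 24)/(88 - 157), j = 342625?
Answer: -170232/1576075 - 2216*I*√14/189 ≈ -0.10801 - 43.87*I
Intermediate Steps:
F(B, A) = 277/23 (F(B, A) = 9 + (-234 + 24)/(88 - 157) = 9 - 210/(-69) = 9 - 210*(-1/69) = 9 + 70/23 = 277/23)
b = -851160/23 (b = 277/23 - 37019 = -851160/23 ≈ -37007.)
-460928/r(-224) + b/j = -460928*I*√14/39312 - 851160/23/342625 = -460928*I*√14/39312 - 851160/23*1/342625 = -460928*I*√14/39312 - 170232/1576075 = -2216*I*√14/189 - 170232/1576075 = -170232/1576075 - 2216*I*√14/189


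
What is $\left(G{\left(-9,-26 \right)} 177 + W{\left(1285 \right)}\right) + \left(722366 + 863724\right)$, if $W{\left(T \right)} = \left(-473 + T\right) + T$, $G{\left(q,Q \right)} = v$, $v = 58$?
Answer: $1598453$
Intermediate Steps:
$G{\left(q,Q \right)} = 58$
$W{\left(T \right)} = -473 + 2 T$
$\left(G{\left(-9,-26 \right)} 177 + W{\left(1285 \right)}\right) + \left(722366 + 863724\right) = \left(58 \cdot 177 + \left(-473 + 2 \cdot 1285\right)\right) + \left(722366 + 863724\right) = \left(10266 + \left(-473 + 2570\right)\right) + 1586090 = \left(10266 + 2097\right) + 1586090 = 12363 + 1586090 = 1598453$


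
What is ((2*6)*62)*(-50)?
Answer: -37200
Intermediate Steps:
((2*6)*62)*(-50) = (12*62)*(-50) = 744*(-50) = -37200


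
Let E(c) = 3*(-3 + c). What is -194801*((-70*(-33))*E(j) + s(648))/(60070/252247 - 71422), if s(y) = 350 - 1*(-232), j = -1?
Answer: -222251028571981/3002654194 ≈ -74018.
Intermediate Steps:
E(c) = -9 + 3*c
s(y) = 582 (s(y) = 350 + 232 = 582)
-194801*((-70*(-33))*E(j) + s(648))/(60070/252247 - 71422) = -194801*((-70*(-33))*(-9 + 3*(-1)) + 582)/(60070/252247 - 71422) = -194801*(2310*(-9 - 3) + 582)/(60070*(1/252247) - 71422) = -194801*(2310*(-12) + 582)/(60070/252247 - 71422) = -194801/((-18015925164/(252247*(-27720 + 582)))) = -194801/((-18015925164/252247/(-27138))) = -194801/((-18015925164/252247*(-1/27138))) = -194801/3002654194/1140913181 = -194801*1140913181/3002654194 = -222251028571981/3002654194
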